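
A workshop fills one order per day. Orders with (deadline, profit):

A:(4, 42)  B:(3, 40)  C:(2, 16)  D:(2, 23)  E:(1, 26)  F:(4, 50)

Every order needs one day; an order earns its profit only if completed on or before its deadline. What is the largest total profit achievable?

158

Take jobs in profit order; each goes to the latest open slot no later than its deadline.
Profit order: F=50 A=42 B=40 E=26 D=23 C=16
Assign: F→slot 4, A→slot 3, B→slot 2, E→slot 1, D skipped, C skipped.
Slots: [1:E] [2:B] [3:A] [4:F]
Profit = 26 + 40 + 42 + 50 = 158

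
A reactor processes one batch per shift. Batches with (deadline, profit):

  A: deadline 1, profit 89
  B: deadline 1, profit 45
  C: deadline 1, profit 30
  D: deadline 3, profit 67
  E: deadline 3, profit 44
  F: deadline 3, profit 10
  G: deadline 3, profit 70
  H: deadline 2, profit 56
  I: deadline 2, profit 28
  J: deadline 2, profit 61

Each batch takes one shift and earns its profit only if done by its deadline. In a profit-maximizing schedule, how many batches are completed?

3

Take jobs in profit order; each goes to the latest open slot no later than its deadline.
By profit: A(d1,89), G(d3,70), D(d3,67), J(d2,61), H(d2,56), B(d1,45), E(d3,44), C(d1,30), I(d2,28), F(d3,10)
A→slot 1; G→slot 3; D→slot 2; J skipped; H skipped; B skipped; E skipped; C skipped; I skipped; F skipped.
3 of 10 scheduled.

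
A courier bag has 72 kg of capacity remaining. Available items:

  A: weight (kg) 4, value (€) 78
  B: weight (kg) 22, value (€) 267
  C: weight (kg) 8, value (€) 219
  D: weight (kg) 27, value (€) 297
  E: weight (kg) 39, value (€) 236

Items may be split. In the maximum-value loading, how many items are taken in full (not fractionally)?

4

Sort by value per unit weight and fill in that order.
Order: C (219/8=27.38) > A (78/4=19.50) > B (267/22=12.14) > D (297/27=11.00) > E (236/39=6.05)
Fill: take C (8 @ 219) → take A (4 @ 78) → take B (22 @ 267) → take D (27 @ 297) → take 11/39 of E → 66.56; 72/72 used.
4 item(s) taken whole; one partial (take 11/39 of E).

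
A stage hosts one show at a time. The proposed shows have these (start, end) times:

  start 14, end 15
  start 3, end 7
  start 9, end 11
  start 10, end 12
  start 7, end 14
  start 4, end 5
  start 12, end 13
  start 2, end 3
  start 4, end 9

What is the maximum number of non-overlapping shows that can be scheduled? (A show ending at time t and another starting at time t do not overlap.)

5

Order by finish time; keep every interval that doesn't clash with the previous kept one.
Sorted by end: (2,3)  (4,5)  (3,7)  (4,9)  (9,11)  (10,12)  (12,13)  (7,14)  (14,15)
take (2,3); take (4,5); take (9,11); take (12,13); skip (7,14); take (14,15).
Selected 5 shows.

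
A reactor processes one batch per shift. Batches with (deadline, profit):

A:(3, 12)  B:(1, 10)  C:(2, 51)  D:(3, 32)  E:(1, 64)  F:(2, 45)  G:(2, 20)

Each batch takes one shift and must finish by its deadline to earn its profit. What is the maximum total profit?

147

Take jobs in profit order; each goes to the latest open slot no later than its deadline.
By profit: E(d1,64), C(d2,51), F(d2,45), D(d3,32), G(d2,20), A(d3,12), B(d1,10)
E→slot 1; C→slot 2; F skipped; D→slot 3; G skipped; A skipped; B skipped.
Profit = 64 + 51 + 32 = 147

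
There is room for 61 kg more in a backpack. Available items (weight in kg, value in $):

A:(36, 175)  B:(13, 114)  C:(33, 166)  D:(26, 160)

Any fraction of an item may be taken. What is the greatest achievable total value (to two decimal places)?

Ratios (sorted): B 8.77, D 6.15, C 5.03, A 4.86
take B (13 @ 114); take D (26 @ 160); take 22/33 of C → 110.67. Capacity used 61/61.
Total value = 384.67

384.67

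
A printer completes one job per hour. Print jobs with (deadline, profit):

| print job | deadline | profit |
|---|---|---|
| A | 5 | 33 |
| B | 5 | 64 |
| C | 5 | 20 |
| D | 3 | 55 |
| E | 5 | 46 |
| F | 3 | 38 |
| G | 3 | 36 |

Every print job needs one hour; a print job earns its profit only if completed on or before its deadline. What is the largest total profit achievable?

Sort by profit descending; place each in the latest free slot ≤ its deadline.
By profit: B(d5,64), D(d3,55), E(d5,46), F(d3,38), G(d3,36), A(d5,33), C(d5,20)
B→slot 5; D→slot 3; E→slot 4; F→slot 2; G→slot 1; A skipped; C skipped.
Profit = 36 + 38 + 55 + 46 + 64 = 239

239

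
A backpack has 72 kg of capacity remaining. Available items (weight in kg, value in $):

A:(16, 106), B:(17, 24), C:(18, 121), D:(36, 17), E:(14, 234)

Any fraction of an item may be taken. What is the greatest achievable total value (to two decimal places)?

Sort by value per unit weight and fill in that order.
Ratios (sorted): E 16.71, C 6.72, A 6.62, B 1.41, D 0.47
take E (14 @ 234); take C (18 @ 121); take A (16 @ 106); take B (17 @ 24); take 7/36 of D → 3.31. Capacity used 72/72.
Total value = 488.31

488.31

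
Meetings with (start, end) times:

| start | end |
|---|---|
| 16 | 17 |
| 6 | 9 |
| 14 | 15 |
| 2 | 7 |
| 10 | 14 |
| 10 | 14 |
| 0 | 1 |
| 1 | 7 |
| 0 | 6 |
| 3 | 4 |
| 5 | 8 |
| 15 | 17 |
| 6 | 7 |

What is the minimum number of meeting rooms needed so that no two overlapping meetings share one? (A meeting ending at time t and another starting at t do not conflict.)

5

starts: [0, 0, 1, 2, 3, 5, 6, 6, 10, 10, 14, 15, 16]
ends:   [1, 4, 6, 7, 7, 7, 8, 9, 14, 14, 15, 17, 17]
s0→1 s0→2 e1→1 s1→2 s2→3 s3→4 e4→3 s5→4 e6→3 s6→4 s6→5  — peak 5.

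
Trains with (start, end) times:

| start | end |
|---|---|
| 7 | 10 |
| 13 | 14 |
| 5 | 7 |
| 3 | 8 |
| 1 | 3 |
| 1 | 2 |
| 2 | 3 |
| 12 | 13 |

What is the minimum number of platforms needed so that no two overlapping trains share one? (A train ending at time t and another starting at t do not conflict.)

2

The answer is the maximum number of intervals overlapping at any instant.
starts: [1, 1, 2, 3, 5, 7, 12, 13]
ends:   [2, 3, 3, 7, 8, 10, 13, 14]
s1→1 s1→2  — peak 2.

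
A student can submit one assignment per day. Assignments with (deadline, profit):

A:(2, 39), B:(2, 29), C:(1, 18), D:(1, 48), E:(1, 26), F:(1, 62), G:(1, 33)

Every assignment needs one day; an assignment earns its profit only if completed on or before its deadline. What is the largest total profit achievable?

101

Profit order: F=62 D=48 A=39 G=33 B=29 E=26 C=18
Assign: F→slot 1, D skipped, A→slot 2, G skipped, B skipped, E skipped, C skipped.
Slots: [1:F] [2:A]
Profit = 62 + 39 = 101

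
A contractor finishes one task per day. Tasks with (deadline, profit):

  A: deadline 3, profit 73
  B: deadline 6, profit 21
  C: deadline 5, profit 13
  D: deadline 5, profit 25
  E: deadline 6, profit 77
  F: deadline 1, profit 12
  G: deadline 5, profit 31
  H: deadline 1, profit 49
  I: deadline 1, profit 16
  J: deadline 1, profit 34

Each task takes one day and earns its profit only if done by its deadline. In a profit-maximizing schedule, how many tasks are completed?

6

Take jobs in profit order; each goes to the latest open slot no later than its deadline.
Profit order: E=77 A=73 H=49 J=34 G=31 D=25 B=21 I=16 C=13 F=12
Assign: E→slot 6, A→slot 3, H→slot 1, J skipped, G→slot 5, D→slot 4, B→slot 2, I skipped, C skipped, F skipped.
Slots: [1:H] [2:B] [3:A] [4:D] [5:G] [6:E]
6 of 10 scheduled.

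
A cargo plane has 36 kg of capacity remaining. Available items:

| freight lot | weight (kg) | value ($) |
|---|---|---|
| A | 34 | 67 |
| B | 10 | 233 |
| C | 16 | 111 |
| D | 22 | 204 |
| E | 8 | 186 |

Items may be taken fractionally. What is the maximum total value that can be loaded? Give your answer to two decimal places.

Sort by value per unit weight and fill in that order.
Order: B (233/10=23.30) > E (186/8=23.25) > D (204/22=9.27) > C (111/16=6.94) > A (67/34=1.97)
Fill: take B (10 @ 233) → take E (8 @ 186) → take 18/22 of D → 166.91; 36/36 used.
Total value = 585.91

585.91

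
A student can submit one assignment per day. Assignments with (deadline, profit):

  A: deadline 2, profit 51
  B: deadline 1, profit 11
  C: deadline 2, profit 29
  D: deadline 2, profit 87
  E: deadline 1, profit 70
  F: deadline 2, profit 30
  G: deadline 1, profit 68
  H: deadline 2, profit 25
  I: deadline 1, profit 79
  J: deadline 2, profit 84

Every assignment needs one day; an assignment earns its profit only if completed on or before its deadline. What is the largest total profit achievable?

171

Take jobs in profit order; each goes to the latest open slot no later than its deadline.
By profit: D(d2,87), J(d2,84), I(d1,79), E(d1,70), G(d1,68), A(d2,51), F(d2,30), C(d2,29), H(d2,25), B(d1,11)
D→slot 2; J→slot 1; I skipped; E skipped; G skipped; A skipped; F skipped; C skipped; H skipped; B skipped.
Profit = 84 + 87 = 171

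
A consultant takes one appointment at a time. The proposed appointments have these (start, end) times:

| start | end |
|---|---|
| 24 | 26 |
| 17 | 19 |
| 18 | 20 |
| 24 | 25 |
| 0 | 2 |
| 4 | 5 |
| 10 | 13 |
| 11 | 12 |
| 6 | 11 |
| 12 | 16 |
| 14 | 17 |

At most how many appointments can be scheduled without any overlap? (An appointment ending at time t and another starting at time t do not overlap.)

7

Greedy by earliest finish: after sorting by end time, pick each interval compatible with the last pick.
By end time: (0,2), (4,5), (6,11), (11,12), (10,13), (12,16), (14,17), (17,19), (18,20), (24,25), (24,26).
Pick (0,2); next start ≥ 2 → (4,5); next start ≥ 5 → (6,11); next start ≥ 11 → (11,12); next start ≥ 12 → (12,16); next start ≥ 16 → (17,19); next start ≥ 19 → (24,25).
Selected 7 appointments.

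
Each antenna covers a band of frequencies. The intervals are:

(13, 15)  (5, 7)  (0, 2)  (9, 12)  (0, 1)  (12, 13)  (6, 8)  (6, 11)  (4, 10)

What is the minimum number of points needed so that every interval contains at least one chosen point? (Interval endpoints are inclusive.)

By right end: [0,1]  [0,2]  [5,7]  [6,8]  [4,10]  [6,11]  [9,12]  [12,13]  [13,15]
[0,1] uncovered → point at 1; [5,7] uncovered → point at 7; [9,12] uncovered → point at 12; [13,15] uncovered → point at 15.
Points: 1, 7, 12, 15 (4 total).

4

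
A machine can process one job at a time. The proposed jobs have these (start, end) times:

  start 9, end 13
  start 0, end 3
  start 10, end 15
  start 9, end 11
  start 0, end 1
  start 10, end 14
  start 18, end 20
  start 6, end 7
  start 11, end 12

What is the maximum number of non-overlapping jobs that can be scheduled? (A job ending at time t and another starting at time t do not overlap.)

5

Greedy by earliest finish: after sorting by end time, pick each interval compatible with the last pick.
By end time: (0,1), (0,3), (6,7), (9,11), (11,12), (9,13), (10,14), (10,15), (18,20).
Pick (0,1); next start ≥ 1 → (6,7); next start ≥ 7 → (9,11); next start ≥ 11 → (11,12); next start ≥ 12 → (18,20).
Selected 5 jobs.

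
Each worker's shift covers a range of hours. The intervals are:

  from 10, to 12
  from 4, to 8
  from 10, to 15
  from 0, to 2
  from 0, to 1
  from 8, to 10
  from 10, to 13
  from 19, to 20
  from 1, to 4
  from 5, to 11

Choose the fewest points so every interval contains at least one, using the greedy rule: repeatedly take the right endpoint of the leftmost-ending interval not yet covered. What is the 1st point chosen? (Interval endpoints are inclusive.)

By right end: [0,1]  [0,2]  [1,4]  [4,8]  [8,10]  [5,11]  [10,12]  [10,13]  [10,15]  [19,20]
[0,1] uncovered → point at 1; [4,8] uncovered → point at 8; [10,12] uncovered → point at 12; [19,20] uncovered → point at 20.
Points: 1, 8, 12, 20 (4 total).

1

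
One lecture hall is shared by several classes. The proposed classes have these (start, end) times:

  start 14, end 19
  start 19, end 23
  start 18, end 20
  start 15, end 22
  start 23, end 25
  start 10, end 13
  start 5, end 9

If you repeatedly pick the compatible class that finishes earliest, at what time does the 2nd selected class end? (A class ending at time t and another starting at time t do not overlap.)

13

By end time: (5,9), (10,13), (14,19), (18,20), (15,22), (19,23), (23,25).
Pick (5,9); next start ≥ 9 → (10,13); next start ≥ 13 → (14,19); next start ≥ 19 → (19,23); next start ≥ 23 → (23,25).
Selected: (5,9) (10,13) (14,19) (19,23) (23,25)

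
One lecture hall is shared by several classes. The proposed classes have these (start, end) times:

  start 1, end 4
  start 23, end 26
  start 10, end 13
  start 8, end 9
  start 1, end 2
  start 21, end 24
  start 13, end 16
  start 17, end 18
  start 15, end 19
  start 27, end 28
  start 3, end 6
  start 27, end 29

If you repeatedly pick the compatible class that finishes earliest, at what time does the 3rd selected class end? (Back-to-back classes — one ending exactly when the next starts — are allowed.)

9

By end time: (1,2), (1,4), (3,6), (8,9), (10,13), (13,16), (17,18), (15,19), (21,24), (23,26), (27,28), (27,29).
Pick (1,2); next start ≥ 2 → (3,6); next start ≥ 6 → (8,9); next start ≥ 9 → (10,13); next start ≥ 13 → (13,16); next start ≥ 16 → (17,18); next start ≥ 18 → (21,24); next start ≥ 24 → (27,28).
Selected: (1,2) (3,6) (8,9) (10,13) (13,16) (17,18) (21,24) (27,28)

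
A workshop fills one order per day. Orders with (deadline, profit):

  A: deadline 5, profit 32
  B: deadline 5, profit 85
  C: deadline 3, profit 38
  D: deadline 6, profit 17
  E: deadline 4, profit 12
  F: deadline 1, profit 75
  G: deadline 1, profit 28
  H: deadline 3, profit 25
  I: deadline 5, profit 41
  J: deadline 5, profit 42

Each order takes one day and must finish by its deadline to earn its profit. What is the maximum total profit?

Profit order: B=85 F=75 J=42 I=41 C=38 A=32 G=28 H=25 D=17 E=12
Assign: B→slot 5, F→slot 1, J→slot 4, I→slot 3, C→slot 2, A skipped, G skipped, H skipped, D→slot 6, E skipped.
Slots: [1:F] [2:C] [3:I] [4:J] [5:B] [6:D]
Profit = 75 + 38 + 41 + 42 + 85 + 17 = 298

298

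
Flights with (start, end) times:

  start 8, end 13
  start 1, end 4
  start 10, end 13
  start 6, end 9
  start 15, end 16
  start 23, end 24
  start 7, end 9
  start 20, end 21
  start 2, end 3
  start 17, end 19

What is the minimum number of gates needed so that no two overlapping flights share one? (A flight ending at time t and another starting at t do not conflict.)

3

The answer is the maximum number of intervals overlapping at any instant.
starts: [1, 2, 6, 7, 8, 10, 15, 17, 20, 23]
ends:   [3, 4, 9, 9, 13, 13, 16, 19, 21, 24]
s1→1 s2→2 e3→1 e4→0 s6→1 s7→2 s8→3  — peak 3.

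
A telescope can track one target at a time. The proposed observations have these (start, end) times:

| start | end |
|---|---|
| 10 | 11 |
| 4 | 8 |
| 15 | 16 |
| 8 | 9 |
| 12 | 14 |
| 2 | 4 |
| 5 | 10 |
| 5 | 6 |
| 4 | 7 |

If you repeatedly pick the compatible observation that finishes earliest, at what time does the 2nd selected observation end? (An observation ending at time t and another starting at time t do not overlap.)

6

By end time: (2,4), (5,6), (4,7), (4,8), (8,9), (5,10), (10,11), (12,14), (15,16).
Pick (2,4); next start ≥ 4 → (5,6); next start ≥ 6 → (8,9); next start ≥ 9 → (10,11); next start ≥ 11 → (12,14); next start ≥ 14 → (15,16).
Selected: (2,4) (5,6) (8,9) (10,11) (12,14) (15,16)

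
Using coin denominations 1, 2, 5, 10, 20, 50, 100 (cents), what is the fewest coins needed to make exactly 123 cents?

Use the largest denomination that fits, subtract, and repeat.
123 = 1×100 + 1×20 + 1×2 + 1×1
Total coins = 1 + 1 + 1 + 1 = 4

4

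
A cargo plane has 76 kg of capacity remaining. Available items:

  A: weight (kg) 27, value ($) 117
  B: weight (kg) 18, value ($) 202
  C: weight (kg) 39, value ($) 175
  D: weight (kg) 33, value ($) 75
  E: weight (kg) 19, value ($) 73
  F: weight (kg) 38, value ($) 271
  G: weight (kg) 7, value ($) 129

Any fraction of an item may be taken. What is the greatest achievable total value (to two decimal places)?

Order: G (129/7=18.43) > B (202/18=11.22) > F (271/38=7.13) > C (175/39=4.49) > A (117/27=4.33) > E (73/19=3.84) > D (75/33=2.27)
Fill: take G (7 @ 129) → take B (18 @ 202) → take F (38 @ 271) → take 13/39 of C → 58.33; 76/76 used.
Total value = 660.33

660.33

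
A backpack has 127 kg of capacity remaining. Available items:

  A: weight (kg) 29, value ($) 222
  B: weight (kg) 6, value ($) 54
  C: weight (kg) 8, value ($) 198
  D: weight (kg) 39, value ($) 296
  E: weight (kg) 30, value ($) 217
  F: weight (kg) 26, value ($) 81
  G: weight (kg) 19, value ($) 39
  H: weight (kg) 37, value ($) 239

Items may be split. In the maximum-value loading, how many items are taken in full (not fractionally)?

Order: C (198/8=24.75) > B (54/6=9.00) > A (222/29=7.66) > D (296/39=7.59) > E (217/30=7.23) > H (239/37=6.46) > F (81/26=3.12) > G (39/19=2.05)
Fill: take C (8 @ 198) → take B (6 @ 54) → take A (29 @ 222) → take D (39 @ 296) → take E (30 @ 217) → take 15/37 of H → 96.89; 127/127 used.
5 item(s) taken whole; one partial (take 15/37 of H).

5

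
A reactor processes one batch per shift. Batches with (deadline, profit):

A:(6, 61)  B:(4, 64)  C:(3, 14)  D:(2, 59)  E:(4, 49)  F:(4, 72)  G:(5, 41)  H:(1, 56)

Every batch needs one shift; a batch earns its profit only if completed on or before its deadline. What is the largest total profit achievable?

Take jobs in profit order; each goes to the latest open slot no later than its deadline.
Profit order: F=72 B=64 A=61 D=59 H=56 E=49 G=41 C=14
Assign: F→slot 4, B→slot 3, A→slot 6, D→slot 2, H→slot 1, E skipped, G→slot 5, C skipped.
Slots: [1:H] [2:D] [3:B] [4:F] [5:G] [6:A]
Profit = 56 + 59 + 64 + 72 + 41 + 61 = 353

353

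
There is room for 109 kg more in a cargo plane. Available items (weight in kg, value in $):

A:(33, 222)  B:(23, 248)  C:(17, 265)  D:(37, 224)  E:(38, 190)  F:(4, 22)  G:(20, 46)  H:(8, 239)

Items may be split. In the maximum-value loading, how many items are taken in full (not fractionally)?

Greedy by value/weight ratio, highest first.
Ratios (sorted): H 29.88, C 15.59, B 10.78, A 6.73, D 6.05, F 5.50, E 5.00, G 2.30
take H (8 @ 239); take C (17 @ 265); take B (23 @ 248); take A (33 @ 222); take 28/37 of D → 169.51. Capacity used 109/109.
4 item(s) taken whole; one partial (take 28/37 of D).

4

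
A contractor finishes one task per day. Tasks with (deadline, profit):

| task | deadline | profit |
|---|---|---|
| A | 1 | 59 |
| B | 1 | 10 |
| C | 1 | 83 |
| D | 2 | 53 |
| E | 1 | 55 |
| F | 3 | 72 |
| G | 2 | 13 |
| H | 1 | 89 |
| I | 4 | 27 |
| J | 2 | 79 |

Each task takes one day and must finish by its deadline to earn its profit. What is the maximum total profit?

267

Sort by profit descending; place each in the latest free slot ≤ its deadline.
Profit order: H=89 C=83 J=79 F=72 A=59 E=55 D=53 I=27 G=13 B=10
Assign: H→slot 1, C skipped, J→slot 2, F→slot 3, A skipped, E skipped, D skipped, I→slot 4, G skipped, B skipped.
Slots: [1:H] [2:J] [3:F] [4:I]
Profit = 89 + 79 + 72 + 27 = 267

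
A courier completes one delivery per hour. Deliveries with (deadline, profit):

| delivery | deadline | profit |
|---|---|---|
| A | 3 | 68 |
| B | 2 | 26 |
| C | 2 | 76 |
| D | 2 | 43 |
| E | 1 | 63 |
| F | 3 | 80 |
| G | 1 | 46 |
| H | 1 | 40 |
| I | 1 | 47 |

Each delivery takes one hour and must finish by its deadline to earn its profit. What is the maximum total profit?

Take jobs in profit order; each goes to the latest open slot no later than its deadline.
By profit: F(d3,80), C(d2,76), A(d3,68), E(d1,63), I(d1,47), G(d1,46), D(d2,43), H(d1,40), B(d2,26)
F→slot 3; C→slot 2; A→slot 1; E skipped; I skipped; G skipped; D skipped; H skipped; B skipped.
Profit = 68 + 76 + 80 = 224

224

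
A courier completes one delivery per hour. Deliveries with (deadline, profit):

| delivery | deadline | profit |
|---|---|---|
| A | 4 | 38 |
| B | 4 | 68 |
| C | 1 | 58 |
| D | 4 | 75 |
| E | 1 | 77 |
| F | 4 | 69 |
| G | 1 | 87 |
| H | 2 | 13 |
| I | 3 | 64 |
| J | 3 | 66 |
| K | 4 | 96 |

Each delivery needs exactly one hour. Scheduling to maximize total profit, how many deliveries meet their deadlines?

Profit order: K=96 G=87 E=77 D=75 F=69 B=68 J=66 I=64 C=58 A=38 H=13
Assign: K→slot 4, G→slot 1, E skipped, D→slot 3, F→slot 2, B skipped, J skipped, I skipped, C skipped, A skipped, H skipped.
Slots: [1:G] [2:F] [3:D] [4:K]
4 of 11 scheduled.

4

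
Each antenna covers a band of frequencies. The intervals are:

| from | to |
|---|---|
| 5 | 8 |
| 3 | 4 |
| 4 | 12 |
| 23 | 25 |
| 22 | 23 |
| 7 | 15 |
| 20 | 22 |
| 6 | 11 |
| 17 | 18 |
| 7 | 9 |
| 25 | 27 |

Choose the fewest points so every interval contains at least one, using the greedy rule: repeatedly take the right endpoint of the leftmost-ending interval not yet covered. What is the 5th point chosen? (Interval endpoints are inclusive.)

25

Sort by right endpoint; whenever an interval is uncovered, place a point at its right end.
By right end: [3,4]  [5,8]  [7,9]  [6,11]  [4,12]  [7,15]  [17,18]  [20,22]  [22,23]  [23,25]  [25,27]
[3,4] uncovered → point at 4; [5,8] uncovered → point at 8; [17,18] uncovered → point at 18; [20,22] uncovered → point at 22; [23,25] uncovered → point at 25.
Points: 4, 8, 18, 22, 25 (5 total).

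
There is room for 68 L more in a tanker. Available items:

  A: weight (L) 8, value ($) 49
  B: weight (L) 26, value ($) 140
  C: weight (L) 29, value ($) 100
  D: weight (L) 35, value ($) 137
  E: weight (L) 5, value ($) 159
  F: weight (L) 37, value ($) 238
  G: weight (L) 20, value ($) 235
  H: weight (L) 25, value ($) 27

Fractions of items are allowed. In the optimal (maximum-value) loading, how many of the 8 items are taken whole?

3

Ratios (sorted): E 31.80, G 11.75, F 6.43, A 6.12, B 5.38, D 3.91, C 3.45, H 1.08
take E (5 @ 159); take G (20 @ 235); take F (37 @ 238); take 6/8 of A → 36.75. Capacity used 68/68.
3 item(s) taken whole; one partial (take 6/8 of A).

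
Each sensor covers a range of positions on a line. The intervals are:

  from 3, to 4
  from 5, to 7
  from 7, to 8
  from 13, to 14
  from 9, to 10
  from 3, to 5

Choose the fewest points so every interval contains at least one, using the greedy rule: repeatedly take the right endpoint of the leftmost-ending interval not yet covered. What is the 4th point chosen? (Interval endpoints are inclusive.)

14

Sorted: [3,4] [3,5] [5,7] [7,8] [9,10] [13,14]
{[3,4],[3,5]} hit by 4; {[5,7],[7,8]} hit by 7; {[9,10]} hit by 10; {[13,14]} hit by 14.
Points: 4, 7, 10, 14 (4 total).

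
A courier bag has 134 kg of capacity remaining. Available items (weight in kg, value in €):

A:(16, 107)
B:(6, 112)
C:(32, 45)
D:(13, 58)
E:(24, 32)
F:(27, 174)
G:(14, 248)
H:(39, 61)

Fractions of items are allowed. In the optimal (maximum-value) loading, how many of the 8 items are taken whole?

6

Order: B (112/6=18.67) > G (248/14=17.71) > A (107/16=6.69) > F (174/27=6.44) > D (58/13=4.46) > H (61/39=1.56) > C (45/32=1.41) > E (32/24=1.33)
Fill: take B (6 @ 112) → take G (14 @ 248) → take A (16 @ 107) → take F (27 @ 174) → take D (13 @ 58) → take H (39 @ 61) → take 19/32 of C → 26.72; 134/134 used.
6 item(s) taken whole; one partial (take 19/32 of C).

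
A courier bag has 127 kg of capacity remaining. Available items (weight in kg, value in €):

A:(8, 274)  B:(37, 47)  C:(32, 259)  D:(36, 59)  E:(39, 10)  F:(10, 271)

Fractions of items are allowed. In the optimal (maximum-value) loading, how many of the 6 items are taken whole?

Sort by value per unit weight and fill in that order.
Order: A (274/8=34.25) > F (271/10=27.10) > C (259/32=8.09) > D (59/36=1.64) > B (47/37=1.27) > E (10/39=0.26)
Fill: take A (8 @ 274) → take F (10 @ 271) → take C (32 @ 259) → take D (36 @ 59) → take B (37 @ 47) → take 4/39 of E → 1.03; 127/127 used.
5 item(s) taken whole; one partial (take 4/39 of E).

5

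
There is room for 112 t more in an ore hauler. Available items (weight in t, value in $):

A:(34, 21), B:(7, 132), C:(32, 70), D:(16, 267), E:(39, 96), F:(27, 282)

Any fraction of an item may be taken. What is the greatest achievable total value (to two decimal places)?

Sort by value per unit weight and fill in that order.
Ratios (sorted): B 18.86, D 16.69, F 10.44, E 2.46, C 2.19, A 0.62
take B (7 @ 132); take D (16 @ 267); take F (27 @ 282); take E (39 @ 96); take 23/32 of C → 50.31. Capacity used 112/112.
Total value = 827.31

827.31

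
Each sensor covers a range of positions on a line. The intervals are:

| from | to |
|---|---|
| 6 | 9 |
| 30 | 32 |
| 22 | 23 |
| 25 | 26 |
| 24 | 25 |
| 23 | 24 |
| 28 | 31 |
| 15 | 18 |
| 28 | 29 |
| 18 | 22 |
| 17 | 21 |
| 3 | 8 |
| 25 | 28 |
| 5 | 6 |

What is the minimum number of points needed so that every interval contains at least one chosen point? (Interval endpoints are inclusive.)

6

Process intervals by earliest right end; each time one isn't hit yet, stab at its right endpoint.
By right end: [5,6]  [3,8]  [6,9]  [15,18]  [17,21]  [18,22]  [22,23]  [23,24]  [24,25]  [25,26]  [25,28]  [28,29]  [28,31]  [30,32]
[5,6] uncovered → point at 6; [15,18] uncovered → point at 18; [22,23] uncovered → point at 23; [24,25] uncovered → point at 25; [28,29] uncovered → point at 29; [30,32] uncovered → point at 32.
Points: 6, 18, 23, 25, 29, 32 (6 total).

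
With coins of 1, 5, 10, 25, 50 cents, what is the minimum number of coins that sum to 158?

7

Greedy: take as many of the largest coin as possible, then repeat with the remainder.
158 − 3×50→8 − 1×5→3 − 3×1→0
Total coins = 3 + 1 + 3 = 7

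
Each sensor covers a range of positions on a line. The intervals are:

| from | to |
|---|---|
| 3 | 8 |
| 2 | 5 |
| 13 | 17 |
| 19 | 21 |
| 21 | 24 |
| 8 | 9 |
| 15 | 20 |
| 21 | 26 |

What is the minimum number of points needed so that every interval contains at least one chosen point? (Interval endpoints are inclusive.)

4

Sorted: [2,5] [3,8] [8,9] [13,17] [15,20] [19,21] [21,24] [21,26]
{[2,5],[3,8]} hit by 5; {[8,9]} hit by 9; {[13,17],[15,20]} hit by 17; {[19,21],[21,24],[21,26]} hit by 21.
Points: 5, 9, 17, 21 (4 total).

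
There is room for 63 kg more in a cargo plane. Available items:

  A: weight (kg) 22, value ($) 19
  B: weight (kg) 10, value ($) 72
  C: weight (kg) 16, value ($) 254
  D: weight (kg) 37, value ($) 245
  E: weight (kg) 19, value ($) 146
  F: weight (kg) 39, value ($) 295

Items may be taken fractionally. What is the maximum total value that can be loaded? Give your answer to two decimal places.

Greedy by value/weight ratio, highest first.
Order: C (254/16=15.88) > E (146/19=7.68) > F (295/39=7.56) > B (72/10=7.20) > D (245/37=6.62) > A (19/22=0.86)
Fill: take C (16 @ 254) → take E (19 @ 146) → take 28/39 of F → 211.79; 63/63 used.
Total value = 611.79

611.79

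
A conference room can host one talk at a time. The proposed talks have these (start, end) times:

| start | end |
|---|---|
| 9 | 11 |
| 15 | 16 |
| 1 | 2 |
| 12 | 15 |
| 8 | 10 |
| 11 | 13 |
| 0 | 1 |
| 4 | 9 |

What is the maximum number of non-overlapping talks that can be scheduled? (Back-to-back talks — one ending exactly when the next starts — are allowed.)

Sorted by end: (0,1)  (1,2)  (4,9)  (8,10)  (9,11)  (11,13)  (12,15)  (15,16)
take (0,1); take (1,2); take (4,9); skip (8,10); take (9,11); take (11,13); skip (12,15); take (15,16).
Selected 6 talks.

6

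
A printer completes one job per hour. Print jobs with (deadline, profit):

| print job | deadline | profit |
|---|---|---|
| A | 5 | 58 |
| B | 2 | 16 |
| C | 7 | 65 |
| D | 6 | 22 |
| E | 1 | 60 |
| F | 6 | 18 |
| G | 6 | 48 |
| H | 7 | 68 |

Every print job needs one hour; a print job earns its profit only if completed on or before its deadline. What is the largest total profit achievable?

339

Take jobs in profit order; each goes to the latest open slot no later than its deadline.
By profit: H(d7,68), C(d7,65), E(d1,60), A(d5,58), G(d6,48), D(d6,22), F(d6,18), B(d2,16)
H→slot 7; C→slot 6; E→slot 1; A→slot 5; G→slot 4; D→slot 3; F→slot 2; B skipped.
Profit = 60 + 18 + 22 + 48 + 58 + 65 + 68 = 339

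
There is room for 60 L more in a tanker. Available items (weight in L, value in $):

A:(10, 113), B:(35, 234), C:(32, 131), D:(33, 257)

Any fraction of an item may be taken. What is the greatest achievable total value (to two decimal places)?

483.66

Sort by value per unit weight and fill in that order.
Ratios (sorted): A 11.30, D 7.79, B 6.69, C 4.09
take A (10 @ 113); take D (33 @ 257); take 17/35 of B → 113.66. Capacity used 60/60.
Total value = 483.66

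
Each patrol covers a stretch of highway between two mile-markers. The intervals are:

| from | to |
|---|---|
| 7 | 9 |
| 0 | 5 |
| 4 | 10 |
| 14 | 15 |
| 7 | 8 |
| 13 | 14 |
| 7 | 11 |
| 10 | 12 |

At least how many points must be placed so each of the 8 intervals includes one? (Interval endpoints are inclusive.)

4

Sort by right endpoint; whenever an interval is uncovered, place a point at its right end.
Sorted: [0,5] [7,8] [7,9] [4,10] [7,11] [10,12] [13,14] [14,15]
{[0,5]} hit by 5; {[7,8],[7,9],[4,10],[7,11]} hit by 8; {[10,12]} hit by 12; {[13,14],[14,15]} hit by 14.
Points: 5, 8, 12, 14 (4 total).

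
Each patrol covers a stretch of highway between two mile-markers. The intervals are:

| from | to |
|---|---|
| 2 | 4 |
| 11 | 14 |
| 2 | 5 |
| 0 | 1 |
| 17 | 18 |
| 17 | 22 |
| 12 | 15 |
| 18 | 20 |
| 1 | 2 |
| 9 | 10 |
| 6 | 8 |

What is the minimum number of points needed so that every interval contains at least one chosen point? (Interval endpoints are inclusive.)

6

Sort by right endpoint; whenever an interval is uncovered, place a point at its right end.
Sorted: [0,1] [1,2] [2,4] [2,5] [6,8] [9,10] [11,14] [12,15] [17,18] [18,20] [17,22]
{[0,1],[1,2]} hit by 1; {[2,4],[2,5]} hit by 4; {[6,8]} hit by 8; {[9,10]} hit by 10; {[11,14],[12,15]} hit by 14; {[17,18],[18,20],[17,22]} hit by 18.
Points: 1, 4, 8, 10, 14, 18 (6 total).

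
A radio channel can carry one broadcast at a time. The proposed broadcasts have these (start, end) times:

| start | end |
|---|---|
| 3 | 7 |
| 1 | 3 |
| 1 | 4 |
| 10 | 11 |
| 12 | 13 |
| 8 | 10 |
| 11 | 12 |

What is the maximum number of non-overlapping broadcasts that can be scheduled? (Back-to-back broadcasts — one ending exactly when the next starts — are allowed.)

Sorted by end: (1,3)  (1,4)  (3,7)  (8,10)  (10,11)  (11,12)  (12,13)
take (1,3); take (3,7); take (8,10); take (10,11); take (11,12); take (12,13).
Selected 6 broadcasts.

6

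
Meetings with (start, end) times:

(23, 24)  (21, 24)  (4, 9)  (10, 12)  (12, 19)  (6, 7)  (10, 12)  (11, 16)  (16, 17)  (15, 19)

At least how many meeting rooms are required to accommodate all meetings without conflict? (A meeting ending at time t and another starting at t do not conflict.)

Count concurrent intervals with a sweep; the peak is the room count.
Events (time:±→running): 4:+→1 6:+→2 7:-→1 9:-→0 10:+→1 10:+→2 11:+→3 … peak 3.

3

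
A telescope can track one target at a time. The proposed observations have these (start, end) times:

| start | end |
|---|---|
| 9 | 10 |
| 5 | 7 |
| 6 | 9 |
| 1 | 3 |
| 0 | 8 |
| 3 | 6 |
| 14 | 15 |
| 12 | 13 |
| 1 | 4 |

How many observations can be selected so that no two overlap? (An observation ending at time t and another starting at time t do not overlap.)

By end time: (1,3), (1,4), (3,6), (5,7), (0,8), (6,9), (9,10), (12,13), (14,15).
Pick (1,3); next start ≥ 3 → (3,6); next start ≥ 6 → (6,9); next start ≥ 9 → (9,10); next start ≥ 10 → (12,13); next start ≥ 13 → (14,15).
Selected 6 observations.

6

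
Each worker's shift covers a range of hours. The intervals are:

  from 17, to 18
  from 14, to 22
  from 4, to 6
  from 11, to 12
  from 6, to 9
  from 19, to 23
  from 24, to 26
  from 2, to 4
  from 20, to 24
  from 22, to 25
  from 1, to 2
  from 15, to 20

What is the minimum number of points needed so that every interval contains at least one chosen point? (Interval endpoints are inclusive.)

Process intervals by earliest right end; each time one isn't hit yet, stab at its right endpoint.
Sorted: [1,2] [2,4] [4,6] [6,9] [11,12] [17,18] [15,20] [14,22] [19,23] [20,24] [22,25] [24,26]
{[1,2],[2,4]} hit by 2; {[4,6],[6,9]} hit by 6; {[11,12]} hit by 12; {[17,18],[15,20],[14,22]} hit by 18; {[19,23],[20,24],[22,25]} hit by 23; {[24,26]} hit by 26.
Points: 2, 6, 12, 18, 23, 26 (6 total).

6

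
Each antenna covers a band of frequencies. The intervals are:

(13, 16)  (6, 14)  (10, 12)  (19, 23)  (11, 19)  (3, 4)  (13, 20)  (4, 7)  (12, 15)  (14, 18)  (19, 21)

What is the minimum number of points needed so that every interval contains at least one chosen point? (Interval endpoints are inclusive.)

Sort by right endpoint; whenever an interval is uncovered, place a point at its right end.
Sorted: [3,4] [4,7] [10,12] [6,14] [12,15] [13,16] [14,18] [11,19] [13,20] [19,21] [19,23]
{[3,4],[4,7]} hit by 4; {[10,12],[6,14],[12,15]} hit by 12; {[13,16],[14,18],[11,19],[13,20]} hit by 16; {[19,21],[19,23]} hit by 21.
Points: 4, 12, 16, 21 (4 total).

4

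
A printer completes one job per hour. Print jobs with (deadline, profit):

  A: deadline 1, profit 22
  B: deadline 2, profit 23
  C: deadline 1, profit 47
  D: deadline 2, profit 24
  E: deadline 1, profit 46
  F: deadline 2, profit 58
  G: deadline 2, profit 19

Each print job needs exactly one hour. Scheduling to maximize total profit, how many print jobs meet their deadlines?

2

Take jobs in profit order; each goes to the latest open slot no later than its deadline.
By profit: F(d2,58), C(d1,47), E(d1,46), D(d2,24), B(d2,23), A(d1,22), G(d2,19)
F→slot 2; C→slot 1; E skipped; D skipped; B skipped; A skipped; G skipped.
2 of 7 scheduled.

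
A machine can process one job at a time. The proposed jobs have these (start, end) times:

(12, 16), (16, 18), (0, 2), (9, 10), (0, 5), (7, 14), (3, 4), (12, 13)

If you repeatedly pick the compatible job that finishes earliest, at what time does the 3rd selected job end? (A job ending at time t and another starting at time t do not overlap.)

10

Greedy by earliest finish: after sorting by end time, pick each interval compatible with the last pick.
By end time: (0,2), (3,4), (0,5), (9,10), (12,13), (7,14), (12,16), (16,18).
Pick (0,2); next start ≥ 2 → (3,4); next start ≥ 4 → (9,10); next start ≥ 10 → (12,13); next start ≥ 13 → (16,18).
Selected: (0,2) (3,4) (9,10) (12,13) (16,18)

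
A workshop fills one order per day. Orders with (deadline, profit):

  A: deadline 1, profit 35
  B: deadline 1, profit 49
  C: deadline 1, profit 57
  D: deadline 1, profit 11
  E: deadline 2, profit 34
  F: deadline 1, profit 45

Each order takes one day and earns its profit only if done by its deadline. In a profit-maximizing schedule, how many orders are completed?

2

By profit: C(d1,57), B(d1,49), F(d1,45), A(d1,35), E(d2,34), D(d1,11)
C→slot 1; B skipped; F skipped; A skipped; E→slot 2; D skipped.
2 of 6 scheduled.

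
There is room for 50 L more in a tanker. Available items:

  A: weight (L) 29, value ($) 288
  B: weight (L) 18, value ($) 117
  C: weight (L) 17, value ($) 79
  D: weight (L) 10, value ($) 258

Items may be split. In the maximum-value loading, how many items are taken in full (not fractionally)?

2

Greedy by value/weight ratio, highest first.
Ratios (sorted): D 25.80, A 9.93, B 6.50, C 4.65
take D (10 @ 258); take A (29 @ 288); take 11/18 of B → 71.50. Capacity used 50/50.
2 item(s) taken whole; one partial (take 11/18 of B).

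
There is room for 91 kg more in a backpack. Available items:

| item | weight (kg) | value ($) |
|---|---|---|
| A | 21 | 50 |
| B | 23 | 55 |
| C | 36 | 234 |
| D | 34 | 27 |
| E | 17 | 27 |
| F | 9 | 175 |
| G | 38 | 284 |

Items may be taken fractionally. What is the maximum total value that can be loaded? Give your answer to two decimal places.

Ratios (sorted): F 19.44, G 7.47, C 6.50, B 2.39, A 2.38, E 1.59, D 0.79
take F (9 @ 175); take G (38 @ 284); take C (36 @ 234); take 8/23 of B → 19.13. Capacity used 91/91.
Total value = 712.13

712.13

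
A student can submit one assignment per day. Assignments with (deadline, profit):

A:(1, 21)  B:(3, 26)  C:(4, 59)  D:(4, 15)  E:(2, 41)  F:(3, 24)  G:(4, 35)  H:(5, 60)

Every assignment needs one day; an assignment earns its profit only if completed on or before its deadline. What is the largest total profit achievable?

Take jobs in profit order; each goes to the latest open slot no later than its deadline.
Profit order: H=60 C=59 E=41 G=35 B=26 F=24 A=21 D=15
Assign: H→slot 5, C→slot 4, E→slot 2, G→slot 3, B→slot 1, F skipped, A skipped, D skipped.
Slots: [1:B] [2:E] [3:G] [4:C] [5:H]
Profit = 26 + 41 + 35 + 59 + 60 = 221

221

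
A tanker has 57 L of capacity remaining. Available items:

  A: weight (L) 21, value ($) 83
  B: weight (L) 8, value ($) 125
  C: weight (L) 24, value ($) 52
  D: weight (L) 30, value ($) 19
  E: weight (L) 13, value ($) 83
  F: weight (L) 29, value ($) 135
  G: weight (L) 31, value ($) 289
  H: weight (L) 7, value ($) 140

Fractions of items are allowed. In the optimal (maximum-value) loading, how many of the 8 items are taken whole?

Ratios (sorted): H 20.00, B 15.62, G 9.32, E 6.38, F 4.66, A 3.95, C 2.17, D 0.63
take H (7 @ 140); take B (8 @ 125); take G (31 @ 289); take 11/13 of E → 70.23. Capacity used 57/57.
3 item(s) taken whole; one partial (take 11/13 of E).

3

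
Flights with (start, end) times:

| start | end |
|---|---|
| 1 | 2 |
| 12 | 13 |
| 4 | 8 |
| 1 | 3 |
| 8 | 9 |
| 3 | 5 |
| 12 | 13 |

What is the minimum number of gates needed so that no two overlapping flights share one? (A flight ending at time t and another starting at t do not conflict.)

The answer is the maximum number of intervals overlapping at any instant.
Events (time:±→running): 1:+→1 1:+→2 … peak 2.

2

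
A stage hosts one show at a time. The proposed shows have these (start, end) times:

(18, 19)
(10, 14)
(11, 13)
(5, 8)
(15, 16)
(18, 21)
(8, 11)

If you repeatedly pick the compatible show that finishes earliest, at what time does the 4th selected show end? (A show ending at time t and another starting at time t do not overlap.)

16

Sorted by end: (5,8)  (8,11)  (11,13)  (10,14)  (15,16)  (18,19)  (18,21)
take (5,8); take (8,11); take (11,13); take (15,16); take (18,19).
Selected: (5,8) (8,11) (11,13) (15,16) (18,19)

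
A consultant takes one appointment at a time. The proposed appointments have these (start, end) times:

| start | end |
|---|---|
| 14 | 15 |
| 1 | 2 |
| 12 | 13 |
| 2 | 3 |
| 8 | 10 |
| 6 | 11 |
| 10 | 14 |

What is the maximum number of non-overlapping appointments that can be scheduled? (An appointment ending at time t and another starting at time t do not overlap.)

5

Sorted by end: (1,2)  (2,3)  (8,10)  (6,11)  (12,13)  (10,14)  (14,15)
take (1,2); take (2,3); take (8,10); take (12,13); skip (10,14); take (14,15).
Selected 5 appointments.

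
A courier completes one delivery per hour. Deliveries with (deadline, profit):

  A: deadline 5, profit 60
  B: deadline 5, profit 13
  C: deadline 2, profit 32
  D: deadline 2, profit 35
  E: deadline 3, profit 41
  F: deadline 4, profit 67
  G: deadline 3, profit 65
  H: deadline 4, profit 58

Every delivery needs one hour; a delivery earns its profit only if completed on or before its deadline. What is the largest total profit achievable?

291

By profit: F(d4,67), G(d3,65), A(d5,60), H(d4,58), E(d3,41), D(d2,35), C(d2,32), B(d5,13)
F→slot 4; G→slot 3; A→slot 5; H→slot 2; E→slot 1; D skipped; C skipped; B skipped.
Profit = 41 + 58 + 65 + 67 + 60 = 291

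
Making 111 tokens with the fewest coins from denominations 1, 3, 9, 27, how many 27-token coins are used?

4

111 − 4×27→3 − 1×3→0
Count of 27: 4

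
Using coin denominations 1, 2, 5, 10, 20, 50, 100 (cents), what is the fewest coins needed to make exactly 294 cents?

7

294 = 2×100 + 1×50 + 2×20 + 2×2
Total coins = 2 + 1 + 2 + 2 = 7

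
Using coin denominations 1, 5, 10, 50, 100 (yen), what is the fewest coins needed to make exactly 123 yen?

6

123 = 1×100 + 2×10 + 3×1
Total coins = 1 + 2 + 3 = 6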